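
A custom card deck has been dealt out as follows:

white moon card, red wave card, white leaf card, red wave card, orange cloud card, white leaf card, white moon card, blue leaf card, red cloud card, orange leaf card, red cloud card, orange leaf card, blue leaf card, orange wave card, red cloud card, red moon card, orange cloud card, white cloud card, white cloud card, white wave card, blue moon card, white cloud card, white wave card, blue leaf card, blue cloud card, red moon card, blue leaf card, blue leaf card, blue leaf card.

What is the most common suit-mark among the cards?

leaf

Counts by suit-mark: leaf 10, cloud 9, moon 5, wave 5.
The maximum is 10, held uniquely by leaf.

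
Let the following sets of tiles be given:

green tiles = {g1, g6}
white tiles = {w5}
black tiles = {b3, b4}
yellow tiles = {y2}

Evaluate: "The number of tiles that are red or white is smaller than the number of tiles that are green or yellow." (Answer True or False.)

There is 1 tile that is red or white.
There are 3 tiles that are green or yellow.
The claim requires 1 < 3, which holds.

True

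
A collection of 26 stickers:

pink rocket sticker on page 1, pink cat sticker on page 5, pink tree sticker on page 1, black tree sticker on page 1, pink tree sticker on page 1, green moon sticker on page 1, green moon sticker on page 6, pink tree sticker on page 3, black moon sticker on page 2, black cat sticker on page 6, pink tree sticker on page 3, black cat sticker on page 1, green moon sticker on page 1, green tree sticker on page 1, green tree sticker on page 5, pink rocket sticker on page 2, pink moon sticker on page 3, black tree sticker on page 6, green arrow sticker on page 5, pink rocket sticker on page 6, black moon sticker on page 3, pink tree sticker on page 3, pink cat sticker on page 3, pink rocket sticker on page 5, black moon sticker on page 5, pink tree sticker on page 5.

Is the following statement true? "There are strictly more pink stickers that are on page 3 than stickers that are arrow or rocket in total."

False

|pink stickers on page 3| = 5.
|stickers that are arrow or rocket| = 5.
The claim requires 5 > 5, which does not hold.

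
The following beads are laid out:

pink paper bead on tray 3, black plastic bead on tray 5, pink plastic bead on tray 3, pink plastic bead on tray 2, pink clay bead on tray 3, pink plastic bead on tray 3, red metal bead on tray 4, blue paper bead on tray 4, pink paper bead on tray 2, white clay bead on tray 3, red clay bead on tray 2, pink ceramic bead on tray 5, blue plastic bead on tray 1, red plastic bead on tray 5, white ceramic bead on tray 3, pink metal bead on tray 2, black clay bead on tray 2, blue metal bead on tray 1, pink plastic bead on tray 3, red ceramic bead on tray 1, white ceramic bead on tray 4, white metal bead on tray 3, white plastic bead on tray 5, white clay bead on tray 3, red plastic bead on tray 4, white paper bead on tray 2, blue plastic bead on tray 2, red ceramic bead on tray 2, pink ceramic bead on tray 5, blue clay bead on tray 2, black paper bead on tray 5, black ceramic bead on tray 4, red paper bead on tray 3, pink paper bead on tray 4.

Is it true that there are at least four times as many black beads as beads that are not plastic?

There are 4 black beads.
There are 24 beads that are not plastic.
The claim requires 4 ≥ 4 × 24 = 96, which does not hold.

False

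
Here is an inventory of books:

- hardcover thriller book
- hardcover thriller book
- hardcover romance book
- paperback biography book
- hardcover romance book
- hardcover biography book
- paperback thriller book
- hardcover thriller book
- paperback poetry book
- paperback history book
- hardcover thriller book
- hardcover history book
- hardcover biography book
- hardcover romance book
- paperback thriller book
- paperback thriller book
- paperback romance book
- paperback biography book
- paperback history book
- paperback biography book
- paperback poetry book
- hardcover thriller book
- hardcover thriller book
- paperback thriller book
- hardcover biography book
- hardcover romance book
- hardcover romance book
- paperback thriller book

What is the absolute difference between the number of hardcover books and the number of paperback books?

2

hardcover books: 15. paperback books: 13.
|15 − 13| = 15 − 13 = 2.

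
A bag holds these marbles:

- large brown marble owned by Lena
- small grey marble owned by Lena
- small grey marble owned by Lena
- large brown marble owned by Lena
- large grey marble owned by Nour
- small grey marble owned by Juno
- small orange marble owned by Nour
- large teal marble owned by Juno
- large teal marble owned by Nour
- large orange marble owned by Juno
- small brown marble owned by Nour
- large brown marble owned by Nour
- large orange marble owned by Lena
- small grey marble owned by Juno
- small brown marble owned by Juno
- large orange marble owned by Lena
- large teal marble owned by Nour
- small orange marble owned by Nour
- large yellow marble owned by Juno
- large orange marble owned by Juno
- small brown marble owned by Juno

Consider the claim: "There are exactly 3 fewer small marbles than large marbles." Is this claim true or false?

True

|small marbles| = 9.
|large marbles| = 12.
The claim requires 12 − 9 (= 3) to equal 3, which holds.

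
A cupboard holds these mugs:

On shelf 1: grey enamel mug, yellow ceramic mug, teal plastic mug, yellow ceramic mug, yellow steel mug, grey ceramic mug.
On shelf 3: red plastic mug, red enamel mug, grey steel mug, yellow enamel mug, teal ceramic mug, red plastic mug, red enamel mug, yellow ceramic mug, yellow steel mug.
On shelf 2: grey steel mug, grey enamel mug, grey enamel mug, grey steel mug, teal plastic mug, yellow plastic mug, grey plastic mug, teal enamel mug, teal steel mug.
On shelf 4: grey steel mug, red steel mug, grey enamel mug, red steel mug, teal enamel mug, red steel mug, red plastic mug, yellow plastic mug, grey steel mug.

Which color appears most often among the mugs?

grey

Counts by color: grey 11, red 8, yellow 8, teal 6.
The maximum is 11, held uniquely by grey.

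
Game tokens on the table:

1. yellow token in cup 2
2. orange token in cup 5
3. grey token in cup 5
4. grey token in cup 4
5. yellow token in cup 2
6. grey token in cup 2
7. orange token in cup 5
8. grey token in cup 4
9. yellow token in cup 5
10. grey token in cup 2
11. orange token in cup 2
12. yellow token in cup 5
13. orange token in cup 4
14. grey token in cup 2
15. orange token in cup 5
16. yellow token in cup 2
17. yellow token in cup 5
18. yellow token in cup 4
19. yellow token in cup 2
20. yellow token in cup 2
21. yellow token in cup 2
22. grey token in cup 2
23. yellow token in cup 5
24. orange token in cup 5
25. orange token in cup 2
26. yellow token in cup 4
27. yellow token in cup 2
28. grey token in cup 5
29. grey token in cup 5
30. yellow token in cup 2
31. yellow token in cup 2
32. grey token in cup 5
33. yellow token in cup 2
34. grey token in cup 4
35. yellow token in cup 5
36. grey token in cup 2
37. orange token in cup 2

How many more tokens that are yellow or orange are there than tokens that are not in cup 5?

tokens that are yellow or orange: 25.
tokens that are not in cup 5: 24.
25 − 24 = 1.

1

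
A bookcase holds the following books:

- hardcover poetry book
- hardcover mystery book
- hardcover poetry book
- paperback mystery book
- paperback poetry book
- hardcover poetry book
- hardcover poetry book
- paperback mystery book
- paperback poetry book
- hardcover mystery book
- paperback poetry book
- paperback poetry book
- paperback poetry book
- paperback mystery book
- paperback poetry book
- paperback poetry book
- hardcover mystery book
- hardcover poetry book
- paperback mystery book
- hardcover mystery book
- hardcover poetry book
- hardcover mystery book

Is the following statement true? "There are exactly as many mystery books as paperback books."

mystery books: 9.
paperback books: 11.
The claim requires 9 = 11, which does not hold.

False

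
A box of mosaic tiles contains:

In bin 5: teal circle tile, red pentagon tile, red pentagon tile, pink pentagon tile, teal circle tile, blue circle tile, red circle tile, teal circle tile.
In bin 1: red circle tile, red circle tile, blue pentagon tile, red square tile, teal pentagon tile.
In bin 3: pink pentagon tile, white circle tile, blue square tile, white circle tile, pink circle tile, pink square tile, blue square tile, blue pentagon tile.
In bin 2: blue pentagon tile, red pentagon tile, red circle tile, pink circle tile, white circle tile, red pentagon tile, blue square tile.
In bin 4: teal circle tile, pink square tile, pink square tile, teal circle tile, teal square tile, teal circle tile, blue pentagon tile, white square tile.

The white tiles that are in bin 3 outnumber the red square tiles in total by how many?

1

white tiles in bin 3: 2.
red square tiles: 1.
2 − 1 = 1.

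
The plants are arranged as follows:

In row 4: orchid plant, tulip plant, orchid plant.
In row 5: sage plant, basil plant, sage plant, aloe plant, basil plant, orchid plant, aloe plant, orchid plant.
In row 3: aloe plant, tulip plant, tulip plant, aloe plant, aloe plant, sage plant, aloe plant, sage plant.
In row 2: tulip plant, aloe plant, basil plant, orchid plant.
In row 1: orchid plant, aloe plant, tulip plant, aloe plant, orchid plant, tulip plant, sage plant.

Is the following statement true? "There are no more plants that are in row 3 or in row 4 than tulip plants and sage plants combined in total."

True

|plants in row 3 or in row 4| = 11.
tulip plants: 6; sage plants: 5; combined: 6 + 5 = 11.
The claim requires 11 ≤ 11, which holds.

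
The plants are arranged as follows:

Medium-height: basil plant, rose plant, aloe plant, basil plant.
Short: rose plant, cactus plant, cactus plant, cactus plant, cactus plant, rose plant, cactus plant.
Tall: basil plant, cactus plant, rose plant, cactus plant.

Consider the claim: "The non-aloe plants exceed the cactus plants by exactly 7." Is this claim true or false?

non-aloe plants: 14.
cactus plants: 7.
The claim requires 14 − 7 (= 7) to equal 7, which holds.

True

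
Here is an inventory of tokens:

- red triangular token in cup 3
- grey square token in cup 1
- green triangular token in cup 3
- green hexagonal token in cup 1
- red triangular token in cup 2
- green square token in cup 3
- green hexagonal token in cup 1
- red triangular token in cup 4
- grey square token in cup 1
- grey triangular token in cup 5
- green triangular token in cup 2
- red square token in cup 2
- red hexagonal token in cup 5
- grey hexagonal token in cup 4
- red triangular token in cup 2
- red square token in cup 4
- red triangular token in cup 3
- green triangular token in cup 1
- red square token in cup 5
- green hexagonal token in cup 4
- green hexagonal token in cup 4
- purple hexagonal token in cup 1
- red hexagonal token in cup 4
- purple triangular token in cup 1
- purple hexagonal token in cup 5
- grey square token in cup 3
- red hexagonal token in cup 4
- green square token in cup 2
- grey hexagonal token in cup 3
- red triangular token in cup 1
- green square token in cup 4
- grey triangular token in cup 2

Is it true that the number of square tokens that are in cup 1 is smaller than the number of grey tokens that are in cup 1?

square tokens in cup 1: 2.
grey tokens in cup 1: 2.
The claim requires 2 < 2, which does not hold.

False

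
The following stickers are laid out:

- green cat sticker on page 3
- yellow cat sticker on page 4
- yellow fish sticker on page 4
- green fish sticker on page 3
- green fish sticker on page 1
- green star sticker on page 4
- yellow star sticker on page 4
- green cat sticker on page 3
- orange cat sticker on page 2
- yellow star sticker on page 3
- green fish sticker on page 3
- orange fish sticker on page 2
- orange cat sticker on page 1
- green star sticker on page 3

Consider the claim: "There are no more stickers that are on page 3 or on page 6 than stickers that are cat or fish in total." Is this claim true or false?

True

There are 6 stickers on page 3 or on page 6.
There are 10 stickers that are cat or fish.
The claim requires 6 ≤ 10, which holds.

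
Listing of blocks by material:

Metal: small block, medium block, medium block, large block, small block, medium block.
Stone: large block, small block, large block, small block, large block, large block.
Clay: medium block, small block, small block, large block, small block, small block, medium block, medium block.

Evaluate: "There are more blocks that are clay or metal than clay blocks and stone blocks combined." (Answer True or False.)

False

blocks that are clay or metal: 14.
clay blocks: 8; stone blocks: 6; combined: 8 + 6 = 14.
The claim requires 14 > 14, which does not hold.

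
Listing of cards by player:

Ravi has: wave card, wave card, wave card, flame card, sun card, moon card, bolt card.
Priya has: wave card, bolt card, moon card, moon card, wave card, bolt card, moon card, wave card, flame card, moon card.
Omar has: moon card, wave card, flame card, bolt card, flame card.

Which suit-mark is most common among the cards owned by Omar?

flame

Counts by suit-mark (restricted to cards owned by Omar): flame 2, bolt 1, moon 1, wave 1.
The maximum is 2, held uniquely by flame.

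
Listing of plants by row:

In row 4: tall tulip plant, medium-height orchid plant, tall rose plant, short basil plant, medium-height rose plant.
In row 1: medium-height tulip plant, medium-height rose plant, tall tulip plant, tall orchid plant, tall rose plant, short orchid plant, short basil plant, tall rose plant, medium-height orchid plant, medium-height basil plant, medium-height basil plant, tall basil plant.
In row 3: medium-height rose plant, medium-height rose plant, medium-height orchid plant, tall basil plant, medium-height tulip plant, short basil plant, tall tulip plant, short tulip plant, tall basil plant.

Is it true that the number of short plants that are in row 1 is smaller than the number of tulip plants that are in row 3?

short plants in row 1: 2.
tulip plants in row 3: 3.
The claim requires 2 < 3, which holds.

True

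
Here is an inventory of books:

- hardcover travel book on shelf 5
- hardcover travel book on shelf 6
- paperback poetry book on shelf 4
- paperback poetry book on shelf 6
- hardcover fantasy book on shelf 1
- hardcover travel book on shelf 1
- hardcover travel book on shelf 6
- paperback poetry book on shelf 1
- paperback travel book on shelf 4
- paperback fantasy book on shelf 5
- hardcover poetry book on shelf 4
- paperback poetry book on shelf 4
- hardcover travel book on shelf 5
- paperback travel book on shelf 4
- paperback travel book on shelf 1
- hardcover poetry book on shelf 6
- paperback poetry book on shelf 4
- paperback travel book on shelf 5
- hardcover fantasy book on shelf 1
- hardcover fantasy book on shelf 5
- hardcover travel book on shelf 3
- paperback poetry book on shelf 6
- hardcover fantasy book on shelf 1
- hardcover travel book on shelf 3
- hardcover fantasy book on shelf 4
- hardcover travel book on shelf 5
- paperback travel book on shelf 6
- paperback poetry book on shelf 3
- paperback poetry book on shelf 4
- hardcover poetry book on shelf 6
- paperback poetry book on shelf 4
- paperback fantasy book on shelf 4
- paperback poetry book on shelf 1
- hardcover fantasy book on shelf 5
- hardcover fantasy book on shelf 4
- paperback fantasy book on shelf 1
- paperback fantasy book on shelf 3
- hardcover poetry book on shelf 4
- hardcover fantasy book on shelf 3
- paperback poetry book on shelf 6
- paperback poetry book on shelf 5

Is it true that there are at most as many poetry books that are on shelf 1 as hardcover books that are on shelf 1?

True

There are 2 poetry books on shelf 1.
There are 4 hardcover books on shelf 1.
The claim requires 2 ≤ 4, which holds.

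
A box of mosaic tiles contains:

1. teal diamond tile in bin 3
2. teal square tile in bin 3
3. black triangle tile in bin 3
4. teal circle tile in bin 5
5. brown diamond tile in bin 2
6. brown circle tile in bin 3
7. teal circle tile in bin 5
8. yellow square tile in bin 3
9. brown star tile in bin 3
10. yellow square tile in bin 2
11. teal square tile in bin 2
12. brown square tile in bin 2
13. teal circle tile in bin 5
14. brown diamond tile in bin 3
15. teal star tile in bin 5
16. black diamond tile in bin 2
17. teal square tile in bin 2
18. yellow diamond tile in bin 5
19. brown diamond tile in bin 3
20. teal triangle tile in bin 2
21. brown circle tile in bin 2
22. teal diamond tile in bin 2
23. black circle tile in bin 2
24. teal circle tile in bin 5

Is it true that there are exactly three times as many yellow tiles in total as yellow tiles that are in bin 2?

True

|yellow tiles| = 3.
|yellow tiles in bin 2| = 1.
The claim requires 3 = 3 × 1 = 3, which holds.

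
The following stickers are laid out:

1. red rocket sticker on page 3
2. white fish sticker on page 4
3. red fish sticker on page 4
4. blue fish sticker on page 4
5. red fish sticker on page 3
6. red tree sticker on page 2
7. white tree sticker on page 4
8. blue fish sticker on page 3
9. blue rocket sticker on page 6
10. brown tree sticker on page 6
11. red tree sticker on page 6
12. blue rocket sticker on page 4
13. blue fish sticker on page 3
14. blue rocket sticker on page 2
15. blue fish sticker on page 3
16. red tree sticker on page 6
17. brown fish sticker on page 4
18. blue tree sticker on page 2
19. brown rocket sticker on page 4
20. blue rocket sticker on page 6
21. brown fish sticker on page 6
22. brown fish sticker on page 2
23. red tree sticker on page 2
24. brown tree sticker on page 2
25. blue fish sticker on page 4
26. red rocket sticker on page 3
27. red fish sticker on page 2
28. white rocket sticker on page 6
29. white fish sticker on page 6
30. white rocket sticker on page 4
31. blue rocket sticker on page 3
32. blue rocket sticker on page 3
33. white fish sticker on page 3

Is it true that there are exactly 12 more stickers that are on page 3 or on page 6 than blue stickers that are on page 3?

True

There are 17 stickers on page 3 or on page 6.
There are 5 blue stickers on page 3.
The claim requires 17 − 5 (= 12) to equal 12, which holds.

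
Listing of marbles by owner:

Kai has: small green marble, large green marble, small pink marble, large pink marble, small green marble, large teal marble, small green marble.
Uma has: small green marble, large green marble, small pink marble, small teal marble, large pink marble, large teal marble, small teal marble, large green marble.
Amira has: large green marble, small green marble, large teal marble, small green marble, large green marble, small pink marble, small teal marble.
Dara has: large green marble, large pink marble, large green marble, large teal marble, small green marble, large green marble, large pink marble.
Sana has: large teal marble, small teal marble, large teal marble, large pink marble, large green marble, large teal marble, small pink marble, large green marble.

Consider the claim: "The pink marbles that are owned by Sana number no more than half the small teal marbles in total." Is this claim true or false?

Count of pink marbles owned by Sana: 2.
There are 4 small teal marbles.
The claim requires 2 × 2 = 4 ≤ 4, which holds.

True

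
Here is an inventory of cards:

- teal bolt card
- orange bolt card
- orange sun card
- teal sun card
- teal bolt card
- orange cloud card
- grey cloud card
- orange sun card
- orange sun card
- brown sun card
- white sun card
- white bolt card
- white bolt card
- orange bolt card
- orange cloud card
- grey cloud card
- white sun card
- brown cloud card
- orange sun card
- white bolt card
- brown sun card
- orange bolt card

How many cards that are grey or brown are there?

brown: 3; grey: 2; together 3 + 2 = 5.

5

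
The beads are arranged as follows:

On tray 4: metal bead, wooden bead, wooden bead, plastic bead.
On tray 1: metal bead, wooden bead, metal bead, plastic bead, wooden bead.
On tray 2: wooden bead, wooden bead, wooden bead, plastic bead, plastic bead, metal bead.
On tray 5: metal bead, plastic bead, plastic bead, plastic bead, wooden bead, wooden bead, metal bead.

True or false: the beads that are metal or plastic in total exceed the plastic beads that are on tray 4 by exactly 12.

There are 13 beads that are metal or plastic.
There is 1 plastic bead on tray 4.
The claim requires 13 − 1 (= 12) to equal 12, which holds.

True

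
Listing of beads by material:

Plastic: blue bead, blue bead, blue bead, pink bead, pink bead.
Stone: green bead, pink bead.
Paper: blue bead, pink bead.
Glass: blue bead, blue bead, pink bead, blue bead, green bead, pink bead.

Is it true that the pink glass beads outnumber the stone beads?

False

pink glass beads: 2.
stone beads: 2.
The claim requires 2 > 2, which does not hold.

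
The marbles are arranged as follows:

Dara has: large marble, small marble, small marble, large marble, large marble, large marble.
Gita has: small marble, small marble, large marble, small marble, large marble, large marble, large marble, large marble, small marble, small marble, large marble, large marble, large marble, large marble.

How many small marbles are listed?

7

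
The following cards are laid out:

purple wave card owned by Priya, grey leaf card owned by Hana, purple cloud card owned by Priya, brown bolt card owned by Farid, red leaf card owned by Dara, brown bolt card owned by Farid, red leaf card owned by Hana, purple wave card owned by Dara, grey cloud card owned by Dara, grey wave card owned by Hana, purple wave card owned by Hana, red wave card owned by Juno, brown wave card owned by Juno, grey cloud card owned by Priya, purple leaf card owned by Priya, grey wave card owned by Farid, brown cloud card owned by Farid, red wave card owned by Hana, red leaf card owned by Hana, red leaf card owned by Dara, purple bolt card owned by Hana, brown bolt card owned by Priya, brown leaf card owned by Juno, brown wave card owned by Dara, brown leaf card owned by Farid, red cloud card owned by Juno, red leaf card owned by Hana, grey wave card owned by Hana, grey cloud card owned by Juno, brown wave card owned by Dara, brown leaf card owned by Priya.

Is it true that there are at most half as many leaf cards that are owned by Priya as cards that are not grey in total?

True

Count of leaf cards owned by Priya: 2.
There are 24 cards that are not grey.
The claim requires 2 × 2 = 4 ≤ 24, which holds.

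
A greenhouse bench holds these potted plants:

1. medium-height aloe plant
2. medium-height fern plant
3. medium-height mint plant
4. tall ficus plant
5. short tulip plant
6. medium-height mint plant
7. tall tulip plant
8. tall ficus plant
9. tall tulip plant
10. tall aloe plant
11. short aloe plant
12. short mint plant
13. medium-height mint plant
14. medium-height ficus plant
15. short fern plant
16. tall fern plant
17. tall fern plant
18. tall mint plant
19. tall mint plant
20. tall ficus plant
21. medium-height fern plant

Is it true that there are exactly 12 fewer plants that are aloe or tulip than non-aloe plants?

|plants that are aloe or tulip| = 6.
|non-aloe plants| = 18.
The claim requires 18 − 6 (= 12) to equal 12, which holds.

True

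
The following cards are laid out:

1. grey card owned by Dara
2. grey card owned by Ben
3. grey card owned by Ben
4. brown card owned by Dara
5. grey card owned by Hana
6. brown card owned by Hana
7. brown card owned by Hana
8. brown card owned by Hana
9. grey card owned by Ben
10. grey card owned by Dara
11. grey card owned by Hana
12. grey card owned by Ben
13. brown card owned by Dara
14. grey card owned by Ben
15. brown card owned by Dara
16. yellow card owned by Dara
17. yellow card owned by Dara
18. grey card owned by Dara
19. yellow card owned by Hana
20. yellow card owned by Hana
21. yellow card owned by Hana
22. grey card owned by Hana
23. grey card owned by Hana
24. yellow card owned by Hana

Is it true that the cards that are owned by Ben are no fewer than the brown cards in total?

|cards owned by Ben| = 5.
|brown cards| = 6.
The claim requires 5 ≥ 6, which does not hold.

False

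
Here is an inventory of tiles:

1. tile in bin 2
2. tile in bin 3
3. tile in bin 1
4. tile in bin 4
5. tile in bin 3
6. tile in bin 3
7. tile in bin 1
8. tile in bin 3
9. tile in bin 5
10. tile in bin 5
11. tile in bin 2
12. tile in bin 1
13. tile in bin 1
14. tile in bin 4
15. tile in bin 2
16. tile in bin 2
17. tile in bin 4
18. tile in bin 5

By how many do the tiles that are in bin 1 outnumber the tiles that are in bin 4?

tiles in bin 1: 4.
tiles in bin 4: 3.
4 − 3 = 1.

1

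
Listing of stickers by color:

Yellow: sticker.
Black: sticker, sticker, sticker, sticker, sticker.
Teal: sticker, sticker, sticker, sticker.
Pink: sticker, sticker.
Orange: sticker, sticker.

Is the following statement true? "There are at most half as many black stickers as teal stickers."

|black stickers| = 5.
|teal stickers| = 4.
The claim requires 2 × 5 = 10 ≤ 4, which does not hold.

False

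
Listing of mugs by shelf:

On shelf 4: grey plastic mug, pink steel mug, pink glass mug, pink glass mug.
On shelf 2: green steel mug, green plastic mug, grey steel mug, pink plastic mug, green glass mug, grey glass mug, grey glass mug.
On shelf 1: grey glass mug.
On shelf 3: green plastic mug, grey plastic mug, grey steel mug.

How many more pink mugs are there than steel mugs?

pink mugs: 4.
steel mugs: 4.
4 − 4 = 0.

0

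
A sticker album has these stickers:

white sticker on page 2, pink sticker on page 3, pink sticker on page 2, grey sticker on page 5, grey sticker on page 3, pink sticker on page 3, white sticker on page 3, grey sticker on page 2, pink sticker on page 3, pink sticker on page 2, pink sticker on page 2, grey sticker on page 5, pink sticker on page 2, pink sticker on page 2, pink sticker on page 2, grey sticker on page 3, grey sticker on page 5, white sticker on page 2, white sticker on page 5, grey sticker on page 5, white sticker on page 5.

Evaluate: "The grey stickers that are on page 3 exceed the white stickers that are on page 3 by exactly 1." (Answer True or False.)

|grey stickers on page 3| = 2.
|white stickers on page 3| = 1.
The claim requires 2 − 1 (= 1) to equal 1, which holds.

True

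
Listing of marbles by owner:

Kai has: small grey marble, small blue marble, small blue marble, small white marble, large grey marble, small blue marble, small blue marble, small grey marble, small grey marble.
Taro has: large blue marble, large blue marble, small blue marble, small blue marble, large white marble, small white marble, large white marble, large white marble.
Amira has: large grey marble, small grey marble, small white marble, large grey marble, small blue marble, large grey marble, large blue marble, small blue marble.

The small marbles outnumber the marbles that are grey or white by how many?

1

small marbles: 15.
marbles that are grey or white: 14.
15 − 14 = 1.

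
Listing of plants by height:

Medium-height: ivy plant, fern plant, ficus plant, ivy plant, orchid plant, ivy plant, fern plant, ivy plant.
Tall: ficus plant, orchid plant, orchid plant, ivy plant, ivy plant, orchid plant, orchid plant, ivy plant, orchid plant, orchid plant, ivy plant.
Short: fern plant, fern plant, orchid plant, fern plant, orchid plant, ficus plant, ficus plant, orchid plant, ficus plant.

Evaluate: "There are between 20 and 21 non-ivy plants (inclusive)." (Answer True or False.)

|non-ivy plants| = 20.
The claim requires 20 ≤ 20 ≤ 21, which holds.

True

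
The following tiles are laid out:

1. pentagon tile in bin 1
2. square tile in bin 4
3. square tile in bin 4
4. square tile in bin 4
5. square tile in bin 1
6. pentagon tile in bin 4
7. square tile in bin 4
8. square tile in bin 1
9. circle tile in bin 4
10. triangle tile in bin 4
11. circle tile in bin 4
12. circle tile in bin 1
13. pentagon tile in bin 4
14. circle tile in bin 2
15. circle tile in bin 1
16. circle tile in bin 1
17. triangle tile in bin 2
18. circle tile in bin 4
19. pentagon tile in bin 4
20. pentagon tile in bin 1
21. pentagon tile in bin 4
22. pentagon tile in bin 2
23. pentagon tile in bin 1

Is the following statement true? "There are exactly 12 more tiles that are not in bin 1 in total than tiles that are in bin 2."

|tiles that are not in bin 1| = 15.
|tiles in bin 2| = 3.
The claim requires 15 − 3 (= 12) to equal 12, which holds.

True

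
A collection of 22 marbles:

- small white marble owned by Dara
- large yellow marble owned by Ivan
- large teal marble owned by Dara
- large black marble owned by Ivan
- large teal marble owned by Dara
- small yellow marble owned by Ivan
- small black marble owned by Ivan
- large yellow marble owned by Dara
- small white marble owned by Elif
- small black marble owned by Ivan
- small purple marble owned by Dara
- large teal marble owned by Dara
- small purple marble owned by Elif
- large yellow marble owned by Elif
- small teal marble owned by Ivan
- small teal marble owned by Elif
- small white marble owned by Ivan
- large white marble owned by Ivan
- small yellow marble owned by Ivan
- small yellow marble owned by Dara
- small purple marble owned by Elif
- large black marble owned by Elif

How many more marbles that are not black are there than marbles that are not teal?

1

marbles that are not black: 18.
marbles that are not teal: 17.
18 − 17 = 1.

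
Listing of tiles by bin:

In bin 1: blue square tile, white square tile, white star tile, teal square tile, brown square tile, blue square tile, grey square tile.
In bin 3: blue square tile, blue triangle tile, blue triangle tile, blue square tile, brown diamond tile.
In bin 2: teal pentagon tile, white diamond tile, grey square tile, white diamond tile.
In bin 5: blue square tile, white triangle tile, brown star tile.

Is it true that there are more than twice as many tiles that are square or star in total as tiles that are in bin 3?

True

|tiles that are square or star| = 12.
|tiles in bin 3| = 5.
The claim requires 12 > 2 × 5 = 10, which holds.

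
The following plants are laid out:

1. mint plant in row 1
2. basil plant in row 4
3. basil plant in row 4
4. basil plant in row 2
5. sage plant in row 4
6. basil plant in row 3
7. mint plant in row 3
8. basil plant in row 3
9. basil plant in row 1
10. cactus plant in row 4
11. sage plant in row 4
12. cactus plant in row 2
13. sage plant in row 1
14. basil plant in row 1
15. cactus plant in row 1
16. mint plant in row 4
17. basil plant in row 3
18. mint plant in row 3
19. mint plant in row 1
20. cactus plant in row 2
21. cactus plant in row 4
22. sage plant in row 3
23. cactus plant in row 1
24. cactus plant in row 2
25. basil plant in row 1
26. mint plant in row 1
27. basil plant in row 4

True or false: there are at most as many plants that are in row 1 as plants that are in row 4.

|plants in row 1| = 9.
|plants in row 4| = 8.
The claim requires 9 ≤ 8, which does not hold.

False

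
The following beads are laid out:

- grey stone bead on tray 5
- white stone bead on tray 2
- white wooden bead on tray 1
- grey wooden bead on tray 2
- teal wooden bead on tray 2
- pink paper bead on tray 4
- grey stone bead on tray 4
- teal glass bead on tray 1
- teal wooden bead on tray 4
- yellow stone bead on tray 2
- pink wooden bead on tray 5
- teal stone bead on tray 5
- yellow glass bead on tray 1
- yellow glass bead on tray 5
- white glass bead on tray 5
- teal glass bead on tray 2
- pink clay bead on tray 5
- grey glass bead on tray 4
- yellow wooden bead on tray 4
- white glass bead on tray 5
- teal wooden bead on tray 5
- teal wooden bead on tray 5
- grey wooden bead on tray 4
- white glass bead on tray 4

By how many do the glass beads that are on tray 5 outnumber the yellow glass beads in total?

glass beads on tray 5: 3.
yellow glass beads: 2.
3 − 2 = 1.

1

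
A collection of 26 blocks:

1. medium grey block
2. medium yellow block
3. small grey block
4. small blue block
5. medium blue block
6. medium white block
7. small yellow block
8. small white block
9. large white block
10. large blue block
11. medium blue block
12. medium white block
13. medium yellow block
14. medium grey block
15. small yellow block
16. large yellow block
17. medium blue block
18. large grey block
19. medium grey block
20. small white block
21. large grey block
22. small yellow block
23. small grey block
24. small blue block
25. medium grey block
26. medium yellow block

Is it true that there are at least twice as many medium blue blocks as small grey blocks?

There are 3 medium blue blocks.
There are 2 small grey blocks.
The claim requires 3 ≥ 2 × 2 = 4, which does not hold.

False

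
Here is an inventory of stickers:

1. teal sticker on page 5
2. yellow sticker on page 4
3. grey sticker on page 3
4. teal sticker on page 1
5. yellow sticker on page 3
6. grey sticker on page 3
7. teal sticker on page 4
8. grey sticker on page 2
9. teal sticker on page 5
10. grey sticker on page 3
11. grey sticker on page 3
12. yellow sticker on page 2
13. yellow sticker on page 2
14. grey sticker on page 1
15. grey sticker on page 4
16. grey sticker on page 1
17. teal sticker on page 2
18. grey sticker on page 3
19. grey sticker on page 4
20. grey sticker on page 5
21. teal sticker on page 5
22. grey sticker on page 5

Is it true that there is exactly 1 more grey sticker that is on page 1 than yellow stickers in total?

False

There are 2 grey stickers on page 1.
There are 4 yellow stickers.
The claim requires 2 − 4 (= -2) to equal 1, which does not hold.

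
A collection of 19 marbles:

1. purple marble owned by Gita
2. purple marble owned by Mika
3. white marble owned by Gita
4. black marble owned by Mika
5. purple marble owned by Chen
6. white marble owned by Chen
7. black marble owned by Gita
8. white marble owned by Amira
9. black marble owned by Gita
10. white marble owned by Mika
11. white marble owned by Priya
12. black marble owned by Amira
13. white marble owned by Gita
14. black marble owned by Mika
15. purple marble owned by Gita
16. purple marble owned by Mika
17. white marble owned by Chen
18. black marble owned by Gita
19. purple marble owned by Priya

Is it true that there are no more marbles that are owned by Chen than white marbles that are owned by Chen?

Count of marbles owned by Chen: 3.
Count of white marbles owned by Chen: 2.
The claim requires 3 ≤ 2, which does not hold.

False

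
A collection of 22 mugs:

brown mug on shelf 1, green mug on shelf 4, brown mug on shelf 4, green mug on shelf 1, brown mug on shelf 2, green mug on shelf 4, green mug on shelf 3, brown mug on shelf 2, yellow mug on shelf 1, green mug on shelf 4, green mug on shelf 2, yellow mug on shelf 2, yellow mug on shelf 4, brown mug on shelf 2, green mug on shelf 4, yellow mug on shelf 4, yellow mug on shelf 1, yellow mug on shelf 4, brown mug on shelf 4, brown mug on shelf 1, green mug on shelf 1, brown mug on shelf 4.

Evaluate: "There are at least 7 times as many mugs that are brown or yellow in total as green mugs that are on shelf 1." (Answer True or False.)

True

There are 14 mugs that are brown or yellow.
There are 2 green mugs on shelf 1.
The claim requires 14 ≥ 7 × 2 = 14, which holds.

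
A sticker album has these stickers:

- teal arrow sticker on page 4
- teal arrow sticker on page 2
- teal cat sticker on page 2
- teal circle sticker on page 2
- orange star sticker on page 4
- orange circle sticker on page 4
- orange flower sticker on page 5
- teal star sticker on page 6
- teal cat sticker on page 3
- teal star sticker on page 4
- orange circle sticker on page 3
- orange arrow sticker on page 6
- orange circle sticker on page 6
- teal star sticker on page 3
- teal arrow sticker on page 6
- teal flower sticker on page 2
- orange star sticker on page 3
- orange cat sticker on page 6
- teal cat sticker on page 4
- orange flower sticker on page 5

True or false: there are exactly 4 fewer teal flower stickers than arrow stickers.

There is 1 teal flower sticker.
There are 4 arrow stickers.
The claim requires 4 − 1 (= 3) to equal 4, which does not hold.

False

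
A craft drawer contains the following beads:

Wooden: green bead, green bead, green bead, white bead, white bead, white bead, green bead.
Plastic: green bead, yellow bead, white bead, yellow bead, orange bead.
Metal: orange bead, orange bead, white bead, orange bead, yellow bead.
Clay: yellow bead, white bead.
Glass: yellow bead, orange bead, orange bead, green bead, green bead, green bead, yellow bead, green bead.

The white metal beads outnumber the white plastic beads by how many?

0

white metal beads: 1.
white plastic beads: 1.
1 − 1 = 0.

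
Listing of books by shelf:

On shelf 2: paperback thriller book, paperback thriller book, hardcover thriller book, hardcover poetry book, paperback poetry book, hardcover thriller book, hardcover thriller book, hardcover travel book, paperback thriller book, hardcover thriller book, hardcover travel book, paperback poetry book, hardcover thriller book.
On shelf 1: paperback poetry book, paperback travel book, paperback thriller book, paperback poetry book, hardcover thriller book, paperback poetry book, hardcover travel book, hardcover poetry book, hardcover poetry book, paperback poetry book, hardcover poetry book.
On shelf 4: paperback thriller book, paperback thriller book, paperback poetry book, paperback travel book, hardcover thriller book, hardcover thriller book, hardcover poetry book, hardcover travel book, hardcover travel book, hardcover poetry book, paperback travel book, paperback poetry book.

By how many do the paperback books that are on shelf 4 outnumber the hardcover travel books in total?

paperback books on shelf 4: 6.
hardcover travel books: 5.
6 − 5 = 1.

1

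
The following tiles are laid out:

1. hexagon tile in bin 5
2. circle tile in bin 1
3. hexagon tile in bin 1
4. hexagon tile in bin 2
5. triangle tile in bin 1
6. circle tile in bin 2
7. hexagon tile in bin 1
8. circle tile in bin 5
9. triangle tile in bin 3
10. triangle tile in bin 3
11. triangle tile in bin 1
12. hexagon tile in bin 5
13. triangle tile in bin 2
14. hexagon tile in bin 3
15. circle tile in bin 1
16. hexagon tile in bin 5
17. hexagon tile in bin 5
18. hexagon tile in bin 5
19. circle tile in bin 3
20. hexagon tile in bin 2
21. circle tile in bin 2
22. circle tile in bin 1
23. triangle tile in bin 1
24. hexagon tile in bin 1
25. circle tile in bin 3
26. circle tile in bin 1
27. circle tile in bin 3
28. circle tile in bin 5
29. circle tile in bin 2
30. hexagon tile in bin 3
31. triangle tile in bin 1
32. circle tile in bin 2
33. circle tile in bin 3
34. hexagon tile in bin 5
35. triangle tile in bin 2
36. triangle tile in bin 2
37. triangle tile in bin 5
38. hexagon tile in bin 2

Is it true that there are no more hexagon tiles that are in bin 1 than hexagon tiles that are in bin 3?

hexagon tiles in bin 1: 3.
hexagon tiles in bin 3: 2.
The claim requires 3 ≤ 2, which does not hold.

False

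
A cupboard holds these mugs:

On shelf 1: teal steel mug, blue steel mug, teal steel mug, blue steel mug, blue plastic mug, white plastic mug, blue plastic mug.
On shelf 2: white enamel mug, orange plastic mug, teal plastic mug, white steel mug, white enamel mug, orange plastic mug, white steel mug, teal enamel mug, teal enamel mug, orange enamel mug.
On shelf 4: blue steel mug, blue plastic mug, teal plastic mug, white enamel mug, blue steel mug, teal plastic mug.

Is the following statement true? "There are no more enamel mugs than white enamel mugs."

False

There are 6 enamel mugs.
There are 3 white enamel mugs.
The claim requires 6 ≤ 3, which does not hold.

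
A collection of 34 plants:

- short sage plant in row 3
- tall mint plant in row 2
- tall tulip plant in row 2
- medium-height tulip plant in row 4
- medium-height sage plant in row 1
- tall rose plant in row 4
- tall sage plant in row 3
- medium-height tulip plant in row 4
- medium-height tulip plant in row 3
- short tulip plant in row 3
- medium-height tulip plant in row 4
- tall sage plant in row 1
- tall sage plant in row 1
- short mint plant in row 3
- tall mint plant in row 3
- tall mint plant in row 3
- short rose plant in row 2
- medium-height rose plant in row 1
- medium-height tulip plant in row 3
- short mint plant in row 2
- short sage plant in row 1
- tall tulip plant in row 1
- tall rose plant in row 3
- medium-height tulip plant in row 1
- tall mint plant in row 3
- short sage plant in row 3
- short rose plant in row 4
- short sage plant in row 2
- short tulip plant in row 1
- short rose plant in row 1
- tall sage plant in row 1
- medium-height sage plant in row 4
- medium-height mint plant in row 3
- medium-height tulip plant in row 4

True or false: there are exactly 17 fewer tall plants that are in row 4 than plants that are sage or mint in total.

There is 1 tall plant in row 4.
There are 17 plants that are sage or mint.
The claim requires 17 − 1 (= 16) to equal 17, which does not hold.

False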